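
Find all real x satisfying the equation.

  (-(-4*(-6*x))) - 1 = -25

Step 1. [(-(-4*(-6*x))) - 1 = -25] 1 comes off first (add 1). So sub: -(-4*(-6*x)) = -24.
Step 2. [-(-4*(-6*x)) = -24] LHS negated; negate both sides, so neg: -4*(-6*x) = 24.
Step 3. [-4*(-6*x) = 24] LHS = -4·(…); ÷-4 both sides ⇒ div: -6*x = -6.
Step 4. [-6*x = -6] leading coefficient -6: divide by -6 ⇒ div: x = 1.

Answer: x ∈ {1}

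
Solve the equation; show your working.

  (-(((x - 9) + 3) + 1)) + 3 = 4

Step 1. [(-(((x - 9) + 3) + 1)) + 3 = 4] 3 comes off first (subtract 3) ⇒ sub: -(((x - 9) + 3) + 1) = 1.
Step 2. [-(((x - 9) + 3) + 1) = 1] leading − — multiply by −1, so neg: ((x - 9) + 3) + 1 = -1.
Step 3. [((x - 9) + 3) + 1 = -1] the outer +1 inverts by subtracting 1. So sub: (x - 9) + 3 = -2.
Step 4. [(x - 9) + 3 = -2] subtract 3: x sits inside (… + 3). So sub: x - 9 = -5.
Step 5. [x - 9 = -5] peel the -9: add 9 from each side, so sub: x = 4.

Answer: x ∈ {4}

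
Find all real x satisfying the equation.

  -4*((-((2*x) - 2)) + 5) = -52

Step 1. [-4*((-((2*x) - 2)) + 5) = -52] LHS = -4·(…); ÷-4 both sides. So div: (-((2*x) - 2)) + 5 = 13.
Step 2. [(-((2*x) - 2)) + 5 = 13] +5 is outermost — subtract 5 both sides ⇒ sub: -((2*x) - 2) = 8.
Step 3. [-((2*x) - 2) = 8] leading − — multiply by −1. So neg: (2*x) - 2 = -8.
Step 4. [(2*x) - 2 = -8] 2 divides every term; factor it out ⇒ factor: x - 1 = -4.
Step 5. [x - 1 = -4] add 1: x sits inside (… - 1), so sub: x = -3.

Answer: x ∈ {-3}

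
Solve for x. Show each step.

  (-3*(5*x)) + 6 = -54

Step 1. [(-3*(5*x)) + 6 = -54] common factor -3 (LHS and -54) — divide through. So factor: (5*x) - 2 = 18.
Step 2. [(5*x) - 2 = 18] add 2: x sits inside (… - 2). So sub: 5*x = 20.
Step 3. [5*x = 20] LHS = 5·(…); ÷5 both sides ⇒ div: x = 4.

Answer: x ∈ {4}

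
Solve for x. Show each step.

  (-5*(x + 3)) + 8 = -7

Step 1. [(-5*(x + 3)) + 8 = -7] +8 is outermost — subtract 8 both sides ⇒ sub: -5*(x + 3) = -15.
Step 2. [-5*(x + 3) = -15] LHS = -5·(…); ÷-5 both sides, so div: x + 3 = 3.
Step 3. [x + 3 = 3] subtract 3: x sits inside (… + 3) ⇒ sub: x = 0.

Answer: x ∈ {0}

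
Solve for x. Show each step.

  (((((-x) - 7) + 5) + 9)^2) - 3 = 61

Step 1. [(((((-x) - 7) + 5) + 9)^2) - 3 = 61] 3 comes off first (add 3) ⇒ sub: ((((-x) - 7) + 5) + 9)^2 = 64.
Step 2. [((((-x) - 7) + 5) + 9)^2 = 64] √ both sides: 64 ≥ 0 gives two branches ⇒ sqrt: (((-x) - 7) + 5) + 9 = 8 or -8.
Step 3. [(((-x) - 7) + 5) + 9 = 8 or -8] the outer +9 inverts by subtracting 9. So sub: ((-x) - 7) + 5 = -1 or -17.
Step 4. [((-x) - 7) + 5 = -1 or -17] +5 is outermost — subtract 5 both sides. So sub: (-x) - 7 = -6 or -22.
Step 5. [(-x) - 7 = -6 or -22] add 7: x sits inside (… - 7). So sub: -x = 1 or -15.
Step 6. [-x = 1 or -15] LHS negated; negate both sides ⇒ neg: x = -1 or 15.

Answer: x ∈ {-1, 15}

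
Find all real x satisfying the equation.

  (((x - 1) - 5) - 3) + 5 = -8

Step 1. [(((x - 1) - 5) - 3) + 5 = -8] 5 comes off first (subtract 5). So sub: ((x - 1) - 5) - 3 = -13.
Step 2. [((x - 1) - 5) - 3 = -13] peel the -3: add 3 from each side. So sub: (x - 1) - 5 = -10.
Step 3. [(x - 1) - 5 = -10] the outer -5 inverts by adding 5 ⇒ sub: x - 1 = -5.
Step 4. [x - 1 = -5] 1 comes off first (add 1). So sub: x = -4.

Answer: x ∈ {-4}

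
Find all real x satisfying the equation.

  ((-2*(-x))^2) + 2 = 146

Step 1. [((-2*(-x))^2) + 2 = 146] +2 is outermost — subtract 2 both sides ⇒ sub: (-2*(-x))^2 = 144.
Step 2. [(-2*(-x))^2 = 144] LHS squared, RHS 144 ≥ 0: apply √ (±) ⇒ sqrt: -2*(-x) = 12 or -12.
Step 3. [-2*(-x) = 12 or -12] leading coefficient -2: divide by -2 ⇒ div: -x = -6 or 6.
Step 4. [-x = -6 or 6] leading − — multiply by −1 ⇒ neg: x = 6 or -6.

Answer: x ∈ {-6, 6}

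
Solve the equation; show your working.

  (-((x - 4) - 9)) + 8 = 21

Step 1. [(-((x - 4) - 9)) + 8 = 21] +8 is outermost — subtract 8 both sides. So sub: -((x - 4) - 9) = 13.
Step 2. [-((x - 4) - 9) = 13] flip signs both sides ⇒ neg: (x - 4) - 9 = -13.
Step 3. [(x - 4) - 9 = -13] 9 comes off first (add 9) ⇒ sub: x - 4 = -4.
Step 4. [x - 4 = -4] -4 is outermost — add 4 both sides ⇒ sub: x = 0.

Answer: x ∈ {0}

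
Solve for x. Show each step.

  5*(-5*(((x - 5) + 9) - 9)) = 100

Step 1. [5*(-5*(((x - 5) + 9) - 9)) = 100] divide by the outer 5. So div: -5*(((x - 5) + 9) - 9) = 20.
Step 2. [-5*(((x - 5) + 9) - 9) = 20] LHS = -5·(…); ÷-5 both sides. So div: ((x - 5) + 9) - 9 = -4.
Step 3. [((x - 5) + 9) - 9 = -4] peel the -9: add 9 from each side ⇒ sub: (x - 5) + 9 = 5.
Step 4. [(x - 5) + 9 = 5] +9 is outermost — subtract 9 both sides ⇒ sub: x - 5 = -4.
Step 5. [x - 5 = -4] peel the -5: add 5 from each side ⇒ sub: x = 1.

Answer: x ∈ {1}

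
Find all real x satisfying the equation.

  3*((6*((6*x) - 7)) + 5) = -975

Step 1. [3*((6*((6*x) - 7)) + 5) = -975] 3 out front; divide by 3 ⇒ div: (6*((6*x) - 7)) + 5 = -325.
Step 2. [(6*((6*x) - 7)) + 5 = -325] peel the +5: subtract 5 from each side. So sub: 6*((6*x) - 7) = -330.
Step 3. [6*((6*x) - 7) = -330] 6 out front; divide by 6, so div: (6*x) - 7 = -55.
Step 4. [(6*x) - 7 = -55] add 7: x sits inside (… - 7), so sub: 6*x = -48.
Step 5. [6*x = -48] leading coefficient 6: divide by 6. So div: x = -8.

Answer: x ∈ {-8}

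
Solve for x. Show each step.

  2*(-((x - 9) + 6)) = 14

Step 1. [2*(-((x - 9) + 6)) = 14] LHS = 2·(…); ÷2 both sides. So div: -((x - 9) + 6) = 7.
Step 2. [-((x - 9) + 6) = 7] leading − — multiply by −1. So neg: (x - 9) + 6 = -7.
Step 3. [(x - 9) + 6 = -7] subtract 6: x sits inside (… + 6), so sub: x - 9 = -13.
Step 4. [x - 9 = -13] 9 comes off first (add 9), so sub: x = -4.

Answer: x ∈ {-4}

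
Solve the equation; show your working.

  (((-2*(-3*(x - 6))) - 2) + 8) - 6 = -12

Step 1. [(((-2*(-3*(x - 6))) - 2) + 8) - 6 = -12] add 6: x sits inside (… - 6), so sub: ((-2*(-3*(x - 6))) - 2) + 8 = -6.
Step 2. [((-2*(-3*(x - 6))) - 2) + 8 = -6] 8 comes off first (subtract 8). So sub: (-2*(-3*(x - 6))) - 2 = -14.
Step 3. [(-2*(-3*(x - 6))) - 2 = -14] -2 | LHS and -2 | -14: pull -2 out, so factor: (-3*(x - 6)) + 1 = 7.
Step 4. [(-3*(x - 6)) + 1 = 7] 1 comes off first (subtract 1), so sub: -3*(x - 6) = 6.
Step 5. [-3*(x - 6) = 6] divide by the outer -3 ⇒ div: x - 6 = -2.
Step 6. [x - 6 = -2] the outer -6 inverts by adding 6 ⇒ sub: x = 4.

Answer: x ∈ {4}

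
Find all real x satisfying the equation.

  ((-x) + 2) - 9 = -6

Step 1. [((-x) + 2) - 9 = -6] the outer -9 inverts by adding 9. So sub: (-x) + 2 = 3.
Step 2. [(-x) + 2 = 3] 2 comes off first (subtract 2), so sub: -x = 1.
Step 3. [-x = 1] flip signs both sides, so neg: x = -1.

Answer: x ∈ {-1}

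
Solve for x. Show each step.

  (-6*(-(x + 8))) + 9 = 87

Step 1. [(-6*(-(x + 8))) + 9 = 87] peel the +9: subtract 9 from each side. So sub: -6*(-(x + 8)) = 78.
Step 2. [-6*(-(x + 8)) = 78] leading coefficient -6: divide by -6. So div: -(x + 8) = -13.
Step 3. [-(x + 8) = -13] LHS negated; negate both sides, so neg: x + 8 = 13.
Step 4. [x + 8 = 13] +8 is outermost — subtract 8 both sides ⇒ sub: x = 5.

Answer: x ∈ {5}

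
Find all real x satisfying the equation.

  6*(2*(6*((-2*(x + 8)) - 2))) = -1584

Step 1. [6*(2*(6*((-2*(x + 8)) - 2))) = -1584] 6 out front; divide by 6 ⇒ div: 2*(6*((-2*(x + 8)) - 2)) = -264.
Step 2. [2*(6*((-2*(x + 8)) - 2)) = -264] 2 out front; divide by 2, so div: 6*((-2*(x + 8)) - 2) = -132.
Step 3. [6*((-2*(x + 8)) - 2) = -132] LHS = 6·(…); ÷6 both sides ⇒ div: (-2*(x + 8)) - 2 = -22.
Step 4. [(-2*(x + 8)) - 2 = -22] -2 | LHS and -2 | -22: pull -2 out, so factor: (x + 8) + 1 = 11.
Step 5. [(x + 8) + 1 = 11] peel the +1: subtract 1 from each side ⇒ sub: x + 8 = 10.
Step 6. [x + 8 = 10] subtract 8: x sits inside (… + 8), so sub: x = 2.

Answer: x ∈ {2}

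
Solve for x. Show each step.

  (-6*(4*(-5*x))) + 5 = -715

Step 1. [(-6*(4*(-5*x))) + 5 = -715] peel the +5: subtract 5 from each side ⇒ sub: -6*(4*(-5*x)) = -720.
Step 2. [-6*(4*(-5*x)) = -720] -6·(inner) — divide through by -6, so div: 4*(-5*x) = 120.
Step 3. [4*(-5*x) = 120] 4·(inner) — divide through by 4. So div: -5*x = 30.
Step 4. [-5*x = 30] -5·(inner) — divide through by -5. So div: x = -6.

Answer: x ∈ {-6}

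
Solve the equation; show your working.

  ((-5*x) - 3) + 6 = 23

Step 1. [((-5*x) - 3) + 6 = 23] subtract 6: x sits inside (… + 6). So sub: (-5*x) - 3 = 17.
Step 2. [(-5*x) - 3 = 17] 3 comes off first (add 3). So sub: -5*x = 20.
Step 3. [-5*x = 20] divide by the outer -5. So div: x = -4.

Answer: x ∈ {-4}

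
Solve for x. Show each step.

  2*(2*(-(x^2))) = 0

Step 1. [2*(2*(-(x^2))) = 0] divide by the outer 2, so div: 2*(-(x^2)) = 0.
Step 2. [2*(-(x^2)) = 0] leading coefficient 2: divide by 2. So div: -(x^2) = 0.
Step 3. [-(x^2) = 0] flip signs both sides. So neg: x^2 = 0.
Step 4. [x^2 = 0] LHS squared, RHS 0 ≥ 0: apply √ (±) ⇒ sqrt: x = 0.

Answer: x ∈ {0}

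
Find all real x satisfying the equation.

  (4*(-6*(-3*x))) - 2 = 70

Step 1. [(4*(-6*(-3*x))) - 2 = 70] -2 is outermost — add 2 both sides. So sub: 4*(-6*(-3*x)) = 72.
Step 2. [4*(-6*(-3*x)) = 72] 4 out front; divide by 4. So div: -6*(-3*x) = 18.
Step 3. [-6*(-3*x) = 18] -6·(inner) — divide through by -6. So div: -3*x = -3.
Step 4. [-3*x = -3] LHS = -3·(…); ÷-3 both sides ⇒ div: x = 1.

Answer: x ∈ {1}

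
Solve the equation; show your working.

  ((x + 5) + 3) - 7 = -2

Step 1. [((x + 5) + 3) - 7 = -2] the outer -7 inverts by adding 7, so sub: (x + 5) + 3 = 5.
Step 2. [(x + 5) + 3 = 5] 3 comes off first (subtract 3) ⇒ sub: x + 5 = 2.
Step 3. [x + 5 = 2] subtract 5: x sits inside (… + 5) ⇒ sub: x = -3.

Answer: x ∈ {-3}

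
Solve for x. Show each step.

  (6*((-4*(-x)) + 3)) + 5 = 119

Step 1. [(6*((-4*(-x)) + 3)) + 5 = 119] 5 comes off first (subtract 5), so sub: 6*((-4*(-x)) + 3) = 114.
Step 2. [6*((-4*(-x)) + 3) = 114] leading coefficient 6: divide by 6 ⇒ div: (-4*(-x)) + 3 = 19.
Step 3. [(-4*(-x)) + 3 = 19] the outer +3 inverts by subtracting 3. So sub: -4*(-x) = 16.
Step 4. [-4*(-x) = 16] leading coefficient -4: divide by -4. So div: -x = -4.
Step 5. [-x = -4] flip signs both sides ⇒ neg: x = 4.

Answer: x ∈ {4}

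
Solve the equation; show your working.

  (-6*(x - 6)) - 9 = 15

Step 1. [(-6*(x - 6)) - 9 = 15] peel the -9: add 9 from each side ⇒ sub: -6*(x - 6) = 24.
Step 2. [-6*(x - 6) = 24] -6 out front; divide by -6. So div: x - 6 = -4.
Step 3. [x - 6 = -4] add 6: x sits inside (… - 6) ⇒ sub: x = 2.

Answer: x ∈ {2}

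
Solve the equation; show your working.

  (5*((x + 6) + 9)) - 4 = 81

Step 1. [(5*((x + 6) + 9)) - 4 = 81] 4 comes off first (add 4). So sub: 5*((x + 6) + 9) = 85.
Step 2. [5*((x + 6) + 9) = 85] divide by the outer 5 ⇒ div: (x + 6) + 9 = 17.
Step 3. [(x + 6) + 9 = 17] the outer +9 inverts by subtracting 9, so sub: x + 6 = 8.
Step 4. [x + 6 = 8] subtract 6: x sits inside (… + 6), so sub: x = 2.

Answer: x ∈ {2}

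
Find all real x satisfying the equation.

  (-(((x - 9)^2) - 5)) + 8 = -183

Step 1. [(-(((x - 9)^2) - 5)) + 8 = -183] +8 is outermost — subtract 8 both sides ⇒ sub: -(((x - 9)^2) - 5) = -191.
Step 2. [-(((x - 9)^2) - 5) = -191] flip signs both sides ⇒ neg: ((x - 9)^2) - 5 = 191.
Step 3. [((x - 9)^2) - 5 = 191] 5 comes off first (add 5) ⇒ sub: (x - 9)^2 = 196.
Step 4. [(x - 9)^2 = 196] LHS squared, RHS 196 ≥ 0: apply √ (±). So sqrt: x - 9 = 14 or -14.
Step 5. [x - 9 = 14 or -14] -9 is outermost — add 9 both sides ⇒ sub: x = 23 or -5.

Answer: x ∈ {-5, 23}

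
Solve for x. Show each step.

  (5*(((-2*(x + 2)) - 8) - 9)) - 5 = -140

Step 1. [(5*(((-2*(x + 2)) - 8) - 9)) - 5 = -140] the outer -5 inverts by adding 5 ⇒ sub: 5*(((-2*(x + 2)) - 8) - 9) = -135.
Step 2. [5*(((-2*(x + 2)) - 8) - 9) = -135] 5·(inner) — divide through by 5. So div: ((-2*(x + 2)) - 8) - 9 = -27.
Step 3. [((-2*(x + 2)) - 8) - 9 = -27] the outer -9 inverts by adding 9, so sub: (-2*(x + 2)) - 8 = -18.
Step 4. [(-2*(x + 2)) - 8 = -18] -2 divides every term; factor it out. So factor: (x + 2) + 4 = 9.
Step 5. [(x + 2) + 4 = 9] subtract 4: x sits inside (… + 4). So sub: x + 2 = 5.
Step 6. [x + 2 = 5] the outer +2 inverts by subtracting 2. So sub: x = 3.

Answer: x ∈ {3}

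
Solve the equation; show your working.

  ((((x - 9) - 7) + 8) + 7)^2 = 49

Step 1. [((((x - 9) - 7) + 8) + 7)^2 = 49] LHS squared, RHS 49 ≥ 0: apply √ (±), so sqrt: (((x - 9) - 7) + 8) + 7 = 7 or -7.
Step 2. [(((x - 9) - 7) + 8) + 7 = 7 or -7] +7 is outermost — subtract 7 both sides ⇒ sub: ((x - 9) - 7) + 8 = 0 or -14.
Step 3. [((x - 9) - 7) + 8 = 0 or -14] subtract 8: x sits inside (… + 8). So sub: (x - 9) - 7 = -8 or -22.
Step 4. [(x - 9) - 7 = -8 or -22] peel the -7: add 7 from each side ⇒ sub: x - 9 = -1 or -15.
Step 5. [x - 9 = -1 or -15] the outer -9 inverts by adding 9, so sub: x = 8 or -6.

Answer: x ∈ {-6, 8}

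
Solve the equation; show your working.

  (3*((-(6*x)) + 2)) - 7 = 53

Step 1. [(3*((-(6*x)) + 2)) - 7 = 53] peel the -7: add 7 from each side ⇒ sub: 3*((-(6*x)) + 2) = 60.
Step 2. [3*((-(6*x)) + 2) = 60] 3·(inner) — divide through by 3 ⇒ div: (-(6*x)) + 2 = 20.
Step 3. [(-(6*x)) + 2 = 20] the outer +2 inverts by subtracting 2. So sub: -(6*x) = 18.
Step 4. [-(6*x) = 18] leading − — multiply by −1 ⇒ neg: 6*x = -18.
Step 5. [6*x = -18] LHS = 6·(…); ÷6 both sides ⇒ div: x = -3.

Answer: x ∈ {-3}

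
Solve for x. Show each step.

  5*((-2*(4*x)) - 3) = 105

Step 1. [5*((-2*(4*x)) - 3) = 105] 5 out front; divide by 5, so div: (-2*(4*x)) - 3 = 21.
Step 2. [(-2*(4*x)) - 3 = 21] -3 is outermost — add 3 both sides. So sub: -2*(4*x) = 24.
Step 3. [-2*(4*x) = 24] -2·(inner) — divide through by -2, so div: 4*x = -12.
Step 4. [4*x = -12] leading coefficient 4: divide by 4 ⇒ div: x = -3.

Answer: x ∈ {-3}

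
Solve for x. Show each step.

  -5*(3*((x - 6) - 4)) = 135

Step 1. [-5*(3*((x - 6) - 4)) = 135] -5·(inner) — divide through by -5 ⇒ div: 3*((x - 6) - 4) = -27.
Step 2. [3*((x - 6) - 4) = -27] leading coefficient 3: divide by 3. So div: (x - 6) - 4 = -9.
Step 3. [(x - 6) - 4 = -9] add 4: x sits inside (… - 4) ⇒ sub: x - 6 = -5.
Step 4. [x - 6 = -5] peel the -6: add 6 from each side. So sub: x = 1.

Answer: x ∈ {1}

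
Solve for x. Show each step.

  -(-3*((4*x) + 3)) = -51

Step 1. [-(-3*((4*x) + 3)) = -51] leading − — multiply by −1, so neg: -3*((4*x) + 3) = 51.
Step 2. [-3*((4*x) + 3) = 51] -3·(inner) — divide through by -3 ⇒ div: (4*x) + 3 = -17.
Step 3. [(4*x) + 3 = -17] subtract 3: x sits inside (… + 3), so sub: 4*x = -20.
Step 4. [4*x = -20] divide by the outer 4 ⇒ div: x = -5.

Answer: x ∈ {-5}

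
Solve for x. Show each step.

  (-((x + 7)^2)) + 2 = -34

Step 1. [(-((x + 7)^2)) + 2 = -34] the outer +2 inverts by subtracting 2 ⇒ sub: -((x + 7)^2) = -36.
Step 2. [-((x + 7)^2) = -36] LHS negated; negate both sides ⇒ neg: (x + 7)^2 = 36.
Step 3. [(x + 7)^2 = 36] 36 ≥ 0, LHS is (·)² — take ±√ ⇒ sqrt: x + 7 = 6 or -6.
Step 4. [x + 7 = 6 or -6] 7 comes off first (subtract 7). So sub: x = -1 or -13.

Answer: x ∈ {-13, -1}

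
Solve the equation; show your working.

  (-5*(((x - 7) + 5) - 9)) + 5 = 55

Step 1. [(-5*(((x - 7) + 5) - 9)) + 5 = 55] 5 comes off first (subtract 5) ⇒ sub: -5*(((x - 7) + 5) - 9) = 50.
Step 2. [-5*(((x - 7) + 5) - 9) = 50] leading coefficient -5: divide by -5 ⇒ div: ((x - 7) + 5) - 9 = -10.
Step 3. [((x - 7) + 5) - 9 = -10] add 9: x sits inside (… - 9), so sub: (x - 7) + 5 = -1.
Step 4. [(x - 7) + 5 = -1] subtract 5: x sits inside (… + 5) ⇒ sub: x - 7 = -6.
Step 5. [x - 7 = -6] add 7: x sits inside (… - 7), so sub: x = 1.

Answer: x ∈ {1}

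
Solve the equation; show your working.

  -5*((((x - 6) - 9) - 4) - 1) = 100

Step 1. [-5*((((x - 6) - 9) - 4) - 1) = 100] -5 out front; divide by -5, so div: (((x - 6) - 9) - 4) - 1 = -20.
Step 2. [(((x - 6) - 9) - 4) - 1 = -20] -1 is outermost — add 1 both sides ⇒ sub: ((x - 6) - 9) - 4 = -19.
Step 3. [((x - 6) - 9) - 4 = -19] add 4: x sits inside (… - 4). So sub: (x - 6) - 9 = -15.
Step 4. [(x - 6) - 9 = -15] peel the -9: add 9 from each side. So sub: x - 6 = -6.
Step 5. [x - 6 = -6] peel the -6: add 6 from each side ⇒ sub: x = 0.

Answer: x ∈ {0}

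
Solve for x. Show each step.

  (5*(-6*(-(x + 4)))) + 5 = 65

Step 1. [(5*(-6*(-(x + 4)))) + 5 = 65] peel the +5: subtract 5 from each side ⇒ sub: 5*(-6*(-(x + 4))) = 60.
Step 2. [5*(-6*(-(x + 4))) = 60] 5·(inner) — divide through by 5. So div: -6*(-(x + 4)) = 12.
Step 3. [-6*(-(x + 4)) = 12] LHS = -6·(…); ÷-6 both sides ⇒ div: -(x + 4) = -2.
Step 4. [-(x + 4) = -2] flip signs both sides, so neg: x + 4 = 2.
Step 5. [x + 4 = 2] 4 comes off first (subtract 4) ⇒ sub: x = -2.

Answer: x ∈ {-2}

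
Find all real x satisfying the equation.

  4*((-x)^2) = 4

Step 1. [4*((-x)^2) = 4] leading coefficient 4: divide by 4, so div: (-x)^2 = 1.
Step 2. [(-x)^2 = 1] LHS squared, RHS 1 ≥ 0: apply √ (±), so sqrt: -x = 1 or -1.
Step 3. [-x = 1 or -1] flip signs both sides ⇒ neg: x = -1 or 1.

Answer: x ∈ {-1, 1}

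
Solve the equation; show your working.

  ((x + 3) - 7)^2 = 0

Step 1. [((x + 3) - 7)^2 = 0] √ both sides: 0 ≥ 0 gives two branches. So sqrt: (x + 3) - 7 = 0.
Step 2. [(x + 3) - 7 = 0] the outer -7 inverts by adding 7, so sub: x + 3 = 7.
Step 3. [x + 3 = 7] +3 is outermost — subtract 3 both sides ⇒ sub: x = 4.

Answer: x ∈ {4}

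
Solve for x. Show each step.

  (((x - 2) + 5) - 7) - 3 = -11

Step 1. [(((x - 2) + 5) - 7) - 3 = -11] 3 comes off first (add 3) ⇒ sub: ((x - 2) + 5) - 7 = -8.
Step 2. [((x - 2) + 5) - 7 = -8] -7 is outermost — add 7 both sides. So sub: (x - 2) + 5 = -1.
Step 3. [(x - 2) + 5 = -1] +5 is outermost — subtract 5 both sides. So sub: x - 2 = -6.
Step 4. [x - 2 = -6] add 2: x sits inside (… - 2). So sub: x = -4.

Answer: x ∈ {-4}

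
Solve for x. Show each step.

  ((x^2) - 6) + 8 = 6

Step 1. [((x^2) - 6) + 8 = 6] the outer +8 inverts by subtracting 8 ⇒ sub: (x^2) - 6 = -2.
Step 2. [(x^2) - 6 = -2] add 6: x sits inside (… - 6), so sub: x^2 = 4.
Step 3. [x^2 = 4] √ both sides: 4 ≥ 0 gives two branches. So sqrt: x = 2 or -2.

Answer: x ∈ {-2, 2}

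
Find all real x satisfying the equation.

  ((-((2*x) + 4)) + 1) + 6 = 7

Step 1. [((-((2*x) + 4)) + 1) + 6 = 7] +6 is outermost — subtract 6 both sides. So sub: (-((2*x) + 4)) + 1 = 1.
Step 2. [(-((2*x) + 4)) + 1 = 1] peel the +1: subtract 1 from each side. So sub: -((2*x) + 4) = 0.
Step 3. [-((2*x) + 4) = 0] LHS negated; negate both sides. So neg: (2*x) + 4 = 0.
Step 4. [(2*x) + 4 = 0] common factor 2 (LHS and 0) — divide through ⇒ factor: x + 2 = 0.
Step 5. [x + 2 = 0] 2 comes off first (subtract 2) ⇒ sub: x = -2.

Answer: x ∈ {-2}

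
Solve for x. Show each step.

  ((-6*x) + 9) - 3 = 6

Step 1. [((-6*x) + 9) - 3 = 6] -3 is outermost — add 3 both sides ⇒ sub: (-6*x) + 9 = 9.
Step 2. [(-6*x) + 9 = 9] +9 is outermost — subtract 9 both sides ⇒ sub: -6*x = 0.
Step 3. [-6*x = 0] divide by the outer -6. So div: x = 0.

Answer: x ∈ {0}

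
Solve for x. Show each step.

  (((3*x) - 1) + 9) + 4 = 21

Step 1. [(((3*x) - 1) + 9) + 4 = 21] 4 comes off first (subtract 4). So sub: ((3*x) - 1) + 9 = 17.
Step 2. [((3*x) - 1) + 9 = 17] peel the +9: subtract 9 from each side, so sub: (3*x) - 1 = 8.
Step 3. [(3*x) - 1 = 8] -1 is outermost — add 1 both sides ⇒ sub: 3*x = 9.
Step 4. [3*x = 9] leading coefficient 3: divide by 3. So div: x = 3.

Answer: x ∈ {3}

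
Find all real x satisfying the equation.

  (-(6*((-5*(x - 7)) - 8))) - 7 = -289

Step 1. [(-(6*((-5*(x - 7)) - 8))) - 7 = -289] peel the -7: add 7 from each side ⇒ sub: -(6*((-5*(x - 7)) - 8)) = -282.
Step 2. [-(6*((-5*(x - 7)) - 8)) = -282] flip signs both sides, so neg: 6*((-5*(x - 7)) - 8) = 282.
Step 3. [6*((-5*(x - 7)) - 8) = 282] 6 out front; divide by 6 ⇒ div: (-5*(x - 7)) - 8 = 47.
Step 4. [(-5*(x - 7)) - 8 = 47] the outer -8 inverts by adding 8, so sub: -5*(x - 7) = 55.
Step 5. [-5*(x - 7) = 55] LHS = -5·(…); ÷-5 both sides ⇒ div: x - 7 = -11.
Step 6. [x - 7 = -11] peel the -7: add 7 from each side. So sub: x = -4.

Answer: x ∈ {-4}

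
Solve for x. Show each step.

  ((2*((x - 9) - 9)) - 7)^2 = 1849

Step 1. [((2*((x - 9) - 9)) - 7)^2 = 1849] √ both sides: 1849 ≥ 0 gives two branches ⇒ sqrt: (2*((x - 9) - 9)) - 7 = 43 or -43.
Step 2. [(2*((x - 9) - 9)) - 7 = 43 or -43] add 7: x sits inside (… - 7), so sub: 2*((x - 9) - 9) = 50 or -36.
Step 3. [2*((x - 9) - 9) = 50 or -36] divide by the outer 2 ⇒ div: (x - 9) - 9 = 25 or -18.
Step 4. [(x - 9) - 9 = 25 or -18] -9 is outermost — add 9 both sides ⇒ sub: x - 9 = 34 or -9.
Step 5. [x - 9 = 34 or -9] 9 comes off first (add 9) ⇒ sub: x = 43 or 0.

Answer: x ∈ {0, 43}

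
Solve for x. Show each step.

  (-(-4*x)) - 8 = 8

Step 1. [(-(-4*x)) - 8 = 8] -8 is outermost — add 8 both sides ⇒ sub: -(-4*x) = 16.
Step 2. [-(-4*x) = 16] flip signs both sides ⇒ neg: -4*x = -16.
Step 3. [-4*x = -16] -4·(inner) — divide through by -4. So div: x = 4.

Answer: x ∈ {4}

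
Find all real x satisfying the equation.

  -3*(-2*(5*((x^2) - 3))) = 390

Step 1. [-3*(-2*(5*((x^2) - 3))) = 390] -3·(inner) — divide through by -3, so div: -2*(5*((x^2) - 3)) = -130.
Step 2. [-2*(5*((x^2) - 3)) = -130] LHS = -2·(…); ÷-2 both sides. So div: 5*((x^2) - 3) = 65.
Step 3. [5*((x^2) - 3) = 65] leading coefficient 5: divide by 5. So div: (x^2) - 3 = 13.
Step 4. [(x^2) - 3 = 13] peel the -3: add 3 from each side ⇒ sub: x^2 = 16.
Step 5. [x^2 = 16] √ both sides: 16 ≥ 0 gives two branches. So sqrt: x = 4 or -4.

Answer: x ∈ {-4, 4}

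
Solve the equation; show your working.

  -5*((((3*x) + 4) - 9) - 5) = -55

Step 1. [-5*((((3*x) + 4) - 9) - 5) = -55] -5 out front; divide by -5. So div: (((3*x) + 4) - 9) - 5 = 11.
Step 2. [(((3*x) + 4) - 9) - 5 = 11] -5 is outermost — add 5 both sides, so sub: ((3*x) + 4) - 9 = 16.
Step 3. [((3*x) + 4) - 9 = 16] the outer -9 inverts by adding 9, so sub: (3*x) + 4 = 25.
Step 4. [(3*x) + 4 = 25] subtract 4: x sits inside (… + 4), so sub: 3*x = 21.
Step 5. [3*x = 21] 3 out front; divide by 3, so div: x = 7.

Answer: x ∈ {7}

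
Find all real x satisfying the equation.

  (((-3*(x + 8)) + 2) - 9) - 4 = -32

Step 1. [(((-3*(x + 8)) + 2) - 9) - 4 = -32] add 4: x sits inside (… - 4) ⇒ sub: ((-3*(x + 8)) + 2) - 9 = -28.
Step 2. [((-3*(x + 8)) + 2) - 9 = -28] -9 is outermost — add 9 both sides. So sub: (-3*(x + 8)) + 2 = -19.
Step 3. [(-3*(x + 8)) + 2 = -19] peel the +2: subtract 2 from each side. So sub: -3*(x + 8) = -21.
Step 4. [-3*(x + 8) = -21] LHS = -3·(…); ÷-3 both sides. So div: x + 8 = 7.
Step 5. [x + 8 = 7] subtract 8: x sits inside (… + 8). So sub: x = -1.

Answer: x ∈ {-1}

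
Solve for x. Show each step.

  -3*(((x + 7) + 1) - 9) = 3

Step 1. [-3*(((x + 7) + 1) - 9) = 3] -3 out front; divide by -3, so div: ((x + 7) + 1) - 9 = -1.
Step 2. [((x + 7) + 1) - 9 = -1] add 9: x sits inside (… - 9). So sub: (x + 7) + 1 = 8.
Step 3. [(x + 7) + 1 = 8] 1 comes off first (subtract 1), so sub: x + 7 = 7.
Step 4. [x + 7 = 7] the outer +7 inverts by subtracting 7, so sub: x = 0.

Answer: x ∈ {0}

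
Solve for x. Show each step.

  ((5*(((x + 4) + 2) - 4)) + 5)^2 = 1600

Step 1. [((5*(((x + 4) + 2) - 4)) + 5)^2 = 1600] 1600 ≥ 0, LHS is (·)² — take ±√, so sqrt: (5*(((x + 4) + 2) - 4)) + 5 = 40 or -40.
Step 2. [(5*(((x + 4) + 2) - 4)) + 5 = 40 or -40] subtract 5: x sits inside (… + 5). So sub: 5*(((x + 4) + 2) - 4) = 35 or -45.
Step 3. [5*(((x + 4) + 2) - 4) = 35 or -45] 5·(inner) — divide through by 5 ⇒ div: ((x + 4) + 2) - 4 = 7 or -9.
Step 4. [((x + 4) + 2) - 4 = 7 or -9] add 4: x sits inside (… - 4) ⇒ sub: (x + 4) + 2 = 11 or -5.
Step 5. [(x + 4) + 2 = 11 or -5] the outer +2 inverts by subtracting 2, so sub: x + 4 = 9 or -7.
Step 6. [x + 4 = 9 or -7] 4 comes off first (subtract 4). So sub: x = 5 or -11.

Answer: x ∈ {-11, 5}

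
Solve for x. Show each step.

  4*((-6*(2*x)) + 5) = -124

Step 1. [4*((-6*(2*x)) + 5) = -124] 4 out front; divide by 4. So div: (-6*(2*x)) + 5 = -31.
Step 2. [(-6*(2*x)) + 5 = -31] peel the +5: subtract 5 from each side ⇒ sub: -6*(2*x) = -36.
Step 3. [-6*(2*x) = -36] divide by the outer -6 ⇒ div: 2*x = 6.
Step 4. [2*x = 6] 2 out front; divide by 2 ⇒ div: x = 3.

Answer: x ∈ {3}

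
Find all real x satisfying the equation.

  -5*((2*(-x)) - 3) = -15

Step 1. [-5*((2*(-x)) - 3) = -15] -5 out front; divide by -5, so div: (2*(-x)) - 3 = 3.
Step 2. [(2*(-x)) - 3 = 3] the outer -3 inverts by adding 3. So sub: 2*(-x) = 6.
Step 3. [2*(-x) = 6] leading coefficient 2: divide by 2. So div: -x = 3.
Step 4. [-x = 3] flip signs both sides, so neg: x = -3.

Answer: x ∈ {-3}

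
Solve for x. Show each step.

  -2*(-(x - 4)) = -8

Step 1. [-2*(-(x - 4)) = -8] leading coefficient -2: divide by -2, so div: -(x - 4) = 4.
Step 2. [-(x - 4) = 4] LHS negated; negate both sides, so neg: x - 4 = -4.
Step 3. [x - 4 = -4] -4 is outermost — add 4 both sides, so sub: x = 0.

Answer: x ∈ {0}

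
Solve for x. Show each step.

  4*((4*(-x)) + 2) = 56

Step 1. [4*((4*(-x)) + 2) = 56] 4·(inner) — divide through by 4 ⇒ div: (4*(-x)) + 2 = 14.
Step 2. [(4*(-x)) + 2 = 14] the outer +2 inverts by subtracting 2 ⇒ sub: 4*(-x) = 12.
Step 3. [4*(-x) = 12] divide by the outer 4 ⇒ div: -x = 3.
Step 4. [-x = 3] flip signs both sides ⇒ neg: x = -3.

Answer: x ∈ {-3}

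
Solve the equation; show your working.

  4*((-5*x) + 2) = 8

Step 1. [4*((-5*x) + 2) = 8] leading coefficient 4: divide by 4. So div: (-5*x) + 2 = 2.
Step 2. [(-5*x) + 2 = 2] 2 comes off first (subtract 2) ⇒ sub: -5*x = 0.
Step 3. [-5*x = 0] leading coefficient -5: divide by -5 ⇒ div: x = 0.

Answer: x ∈ {0}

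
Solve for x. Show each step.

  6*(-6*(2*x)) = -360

Step 1. [6*(-6*(2*x)) = -360] 6·(inner) — divide through by 6. So div: -6*(2*x) = -60.
Step 2. [-6*(2*x) = -60] -6·(inner) — divide through by -6. So div: 2*x = 10.
Step 3. [2*x = 10] LHS = 2·(…); ÷2 both sides, so div: x = 5.

Answer: x ∈ {5}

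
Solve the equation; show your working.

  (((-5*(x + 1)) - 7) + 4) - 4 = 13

Step 1. [(((-5*(x + 1)) - 7) + 4) - 4 = 13] peel the -4: add 4 from each side, so sub: ((-5*(x + 1)) - 7) + 4 = 17.
Step 2. [((-5*(x + 1)) - 7) + 4 = 17] subtract 4: x sits inside (… + 4), so sub: (-5*(x + 1)) - 7 = 13.
Step 3. [(-5*(x + 1)) - 7 = 13] peel the -7: add 7 from each side ⇒ sub: -5*(x + 1) = 20.
Step 4. [-5*(x + 1) = 20] LHS = -5·(…); ÷-5 both sides. So div: x + 1 = -4.
Step 5. [x + 1 = -4] peel the +1: subtract 1 from each side. So sub: x = -5.

Answer: x ∈ {-5}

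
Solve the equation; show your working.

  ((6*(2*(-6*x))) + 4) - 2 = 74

Step 1. [((6*(2*(-6*x))) + 4) - 2 = 74] add 2: x sits inside (… - 2) ⇒ sub: (6*(2*(-6*x))) + 4 = 76.
Step 2. [(6*(2*(-6*x))) + 4 = 76] subtract 4: x sits inside (… + 4), so sub: 6*(2*(-6*x)) = 72.
Step 3. [6*(2*(-6*x)) = 72] 6 out front; divide by 6, so div: 2*(-6*x) = 12.
Step 4. [2*(-6*x) = 12] 2 out front; divide by 2, so div: -6*x = 6.
Step 5. [-6*x = 6] leading coefficient -6: divide by -6, so div: x = -1.

Answer: x ∈ {-1}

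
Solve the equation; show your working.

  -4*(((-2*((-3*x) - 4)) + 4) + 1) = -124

Step 1. [-4*(((-2*((-3*x) - 4)) + 4) + 1) = -124] leading coefficient -4: divide by -4. So div: ((-2*((-3*x) - 4)) + 4) + 1 = 31.
Step 2. [((-2*((-3*x) - 4)) + 4) + 1 = 31] peel the +1: subtract 1 from each side. So sub: (-2*((-3*x) - 4)) + 4 = 30.
Step 3. [(-2*((-3*x) - 4)) + 4 = 30] -2 divides every term; factor it out, so factor: ((-3*x) - 4) - 2 = -15.
Step 4. [((-3*x) - 4) - 2 = -15] 2 comes off first (add 2) ⇒ sub: (-3*x) - 4 = -13.
Step 5. [(-3*x) - 4 = -13] the outer -4 inverts by adding 4 ⇒ sub: -3*x = -9.
Step 6. [-3*x = -9] divide by the outer -3. So div: x = 3.

Answer: x ∈ {3}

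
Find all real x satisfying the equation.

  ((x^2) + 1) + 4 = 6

Step 1. [((x^2) + 1) + 4 = 6] +4 is outermost — subtract 4 both sides. So sub: (x^2) + 1 = 2.
Step 2. [(x^2) + 1 = 2] +1 is outermost — subtract 1 both sides. So sub: x^2 = 1.
Step 3. [x^2 = 1] √ both sides: 1 ≥ 0 gives two branches. So sqrt: x = 1 or -1.

Answer: x ∈ {-1, 1}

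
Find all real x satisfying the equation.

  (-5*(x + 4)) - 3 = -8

Step 1. [(-5*(x + 4)) - 3 = -8] -3 is outermost — add 3 both sides. So sub: -5*(x + 4) = -5.
Step 2. [-5*(x + 4) = -5] LHS = -5·(…); ÷-5 both sides. So div: x + 4 = 1.
Step 3. [x + 4 = 1] subtract 4: x sits inside (… + 4). So sub: x = -3.

Answer: x ∈ {-3}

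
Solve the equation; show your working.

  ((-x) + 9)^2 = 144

Step 1. [((-x) + 9)^2 = 144] √ both sides: 144 ≥ 0 gives two branches ⇒ sqrt: (-x) + 9 = 12 or -12.
Step 2. [(-x) + 9 = 12 or -12] +9 is outermost — subtract 9 both sides ⇒ sub: -x = 3 or -21.
Step 3. [-x = 3 or -21] leading − — multiply by −1 ⇒ neg: x = -3 or 21.

Answer: x ∈ {-3, 21}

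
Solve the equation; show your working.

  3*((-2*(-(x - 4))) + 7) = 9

Step 1. [3*((-2*(-(x - 4))) + 7) = 9] 3 out front; divide by 3 ⇒ div: (-2*(-(x - 4))) + 7 = 3.
Step 2. [(-2*(-(x - 4))) + 7 = 3] the outer +7 inverts by subtracting 7 ⇒ sub: -2*(-(x - 4)) = -4.
Step 3. [-2*(-(x - 4)) = -4] divide by the outer -2 ⇒ div: -(x - 4) = 2.
Step 4. [-(x - 4) = 2] LHS negated; negate both sides, so neg: x - 4 = -2.
Step 5. [x - 4 = -2] peel the -4: add 4 from each side ⇒ sub: x = 2.

Answer: x ∈ {2}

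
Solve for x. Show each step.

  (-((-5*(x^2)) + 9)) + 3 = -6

Step 1. [(-((-5*(x^2)) + 9)) + 3 = -6] subtract 3: x sits inside (… + 3). So sub: -((-5*(x^2)) + 9) = -9.
Step 2. [-((-5*(x^2)) + 9) = -9] flip signs both sides, so neg: (-5*(x^2)) + 9 = 9.
Step 3. [(-5*(x^2)) + 9 = 9] subtract 9: x sits inside (… + 9). So sub: -5*(x^2) = 0.
Step 4. [-5*(x^2) = 0] LHS = -5·(…); ÷-5 both sides ⇒ div: x^2 = 0.
Step 5. [x^2 = 0] LHS squared, RHS 0 ≥ 0: apply √ (±), so sqrt: x = 0.

Answer: x ∈ {0}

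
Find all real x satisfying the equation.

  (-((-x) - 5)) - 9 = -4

Step 1. [(-((-x) - 5)) - 9 = -4] add 9: x sits inside (… - 9) ⇒ sub: -((-x) - 5) = 5.
Step 2. [-((-x) - 5) = 5] leading − — multiply by −1. So neg: (-x) - 5 = -5.
Step 3. [(-x) - 5 = -5] add 5: x sits inside (… - 5), so sub: -x = 0.
Step 4. [-x = 0] leading − — multiply by −1, so neg: x = 0.

Answer: x ∈ {0}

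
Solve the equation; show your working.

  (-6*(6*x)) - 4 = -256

Step 1. [(-6*(6*x)) - 4 = -256] add 4: x sits inside (… - 4) ⇒ sub: -6*(6*x) = -252.
Step 2. [-6*(6*x) = -252] -6 out front; divide by -6 ⇒ div: 6*x = 42.
Step 3. [6*x = 42] 6·(inner) — divide through by 6. So div: x = 7.

Answer: x ∈ {7}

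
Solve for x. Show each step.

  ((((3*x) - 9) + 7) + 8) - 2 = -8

Step 1. [((((3*x) - 9) + 7) + 8) - 2 = -8] add 2: x sits inside (… - 2). So sub: (((3*x) - 9) + 7) + 8 = -6.
Step 2. [(((3*x) - 9) + 7) + 8 = -6] peel the +8: subtract 8 from each side ⇒ sub: ((3*x) - 9) + 7 = -14.
Step 3. [((3*x) - 9) + 7 = -14] subtract 7: x sits inside (… + 7) ⇒ sub: (3*x) - 9 = -21.
Step 4. [(3*x) - 9 = -21] 9 comes off first (add 9), so sub: 3*x = -12.
Step 5. [3*x = -12] LHS = 3·(…); ÷3 both sides. So div: x = -4.

Answer: x ∈ {-4}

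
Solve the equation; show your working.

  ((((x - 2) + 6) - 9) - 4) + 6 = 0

Step 1. [((((x - 2) + 6) - 9) - 4) + 6 = 0] the outer +6 inverts by subtracting 6. So sub: (((x - 2) + 6) - 9) - 4 = -6.
Step 2. [(((x - 2) + 6) - 9) - 4 = -6] peel the -4: add 4 from each side. So sub: ((x - 2) + 6) - 9 = -2.
Step 3. [((x - 2) + 6) - 9 = -2] add 9: x sits inside (… - 9), so sub: (x - 2) + 6 = 7.
Step 4. [(x - 2) + 6 = 7] subtract 6: x sits inside (… + 6) ⇒ sub: x - 2 = 1.
Step 5. [x - 2 = 1] the outer -2 inverts by adding 2, so sub: x = 3.

Answer: x ∈ {3}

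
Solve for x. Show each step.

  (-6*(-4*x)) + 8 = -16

Step 1. [(-6*(-4*x)) + 8 = -16] +8 is outermost — subtract 8 both sides, so sub: -6*(-4*x) = -24.
Step 2. [-6*(-4*x) = -24] -6 out front; divide by -6 ⇒ div: -4*x = 4.
Step 3. [-4*x = 4] divide by the outer -4 ⇒ div: x = -1.

Answer: x ∈ {-1}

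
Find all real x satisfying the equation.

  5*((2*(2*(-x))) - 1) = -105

Step 1. [5*((2*(2*(-x))) - 1) = -105] LHS = 5·(…); ÷5 both sides ⇒ div: (2*(2*(-x))) - 1 = -21.
Step 2. [(2*(2*(-x))) - 1 = -21] -1 is outermost — add 1 both sides, so sub: 2*(2*(-x)) = -20.
Step 3. [2*(2*(-x)) = -20] leading coefficient 2: divide by 2. So div: 2*(-x) = -10.
Step 4. [2*(-x) = -10] divide by the outer 2. So div: -x = -5.
Step 5. [-x = -5] LHS negated; negate both sides, so neg: x = 5.

Answer: x ∈ {5}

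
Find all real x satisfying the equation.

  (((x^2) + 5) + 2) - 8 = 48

Step 1. [(((x^2) + 5) + 2) - 8 = 48] peel the -8: add 8 from each side. So sub: ((x^2) + 5) + 2 = 56.
Step 2. [((x^2) + 5) + 2 = 56] the outer +2 inverts by subtracting 2 ⇒ sub: (x^2) + 5 = 54.
Step 3. [(x^2) + 5 = 54] peel the +5: subtract 5 from each side ⇒ sub: x^2 = 49.
Step 4. [x^2 = 49] LHS squared, RHS 49 ≥ 0: apply √ (±). So sqrt: x = 7 or -7.

Answer: x ∈ {-7, 7}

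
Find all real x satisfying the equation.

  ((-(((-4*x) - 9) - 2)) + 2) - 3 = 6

Step 1. [((-(((-4*x) - 9) - 2)) + 2) - 3 = 6] peel the -3: add 3 from each side ⇒ sub: (-(((-4*x) - 9) - 2)) + 2 = 9.
Step 2. [(-(((-4*x) - 9) - 2)) + 2 = 9] peel the +2: subtract 2 from each side. So sub: -(((-4*x) - 9) - 2) = 7.
Step 3. [-(((-4*x) - 9) - 2) = 7] LHS negated; negate both sides ⇒ neg: ((-4*x) - 9) - 2 = -7.
Step 4. [((-4*x) - 9) - 2 = -7] -2 is outermost — add 2 both sides ⇒ sub: (-4*x) - 9 = -5.
Step 5. [(-4*x) - 9 = -5] 9 comes off first (add 9) ⇒ sub: -4*x = 4.
Step 6. [-4*x = 4] divide by the outer -4. So div: x = -1.

Answer: x ∈ {-1}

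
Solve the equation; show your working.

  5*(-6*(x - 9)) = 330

Step 1. [5*(-6*(x - 9)) = 330] 5·(inner) — divide through by 5 ⇒ div: -6*(x - 9) = 66.
Step 2. [-6*(x - 9) = 66] leading coefficient -6: divide by -6 ⇒ div: x - 9 = -11.
Step 3. [x - 9 = -11] add 9: x sits inside (… - 9). So sub: x = -2.

Answer: x ∈ {-2}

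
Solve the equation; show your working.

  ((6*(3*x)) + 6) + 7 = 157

Step 1. [((6*(3*x)) + 6) + 7 = 157] peel the +7: subtract 7 from each side ⇒ sub: (6*(3*x)) + 6 = 150.
Step 2. [(6*(3*x)) + 6 = 150] common factor 6 (LHS and 150) — divide through ⇒ factor: (3*x) + 1 = 25.
Step 3. [(3*x) + 1 = 25] the outer +1 inverts by subtracting 1, so sub: 3*x = 24.
Step 4. [3*x = 24] divide by the outer 3, so div: x = 8.

Answer: x ∈ {8}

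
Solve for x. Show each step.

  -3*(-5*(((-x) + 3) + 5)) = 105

Step 1. [-3*(-5*(((-x) + 3) + 5)) = 105] leading coefficient -3: divide by -3. So div: -5*(((-x) + 3) + 5) = -35.
Step 2. [-5*(((-x) + 3) + 5) = -35] -5 out front; divide by -5, so div: ((-x) + 3) + 5 = 7.
Step 3. [((-x) + 3) + 5 = 7] peel the +5: subtract 5 from each side, so sub: (-x) + 3 = 2.
Step 4. [(-x) + 3 = 2] subtract 3: x sits inside (… + 3) ⇒ sub: -x = -1.
Step 5. [-x = -1] flip signs both sides, so neg: x = 1.

Answer: x ∈ {1}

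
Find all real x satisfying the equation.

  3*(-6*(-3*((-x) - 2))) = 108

Step 1. [3*(-6*(-3*((-x) - 2))) = 108] divide by the outer 3, so div: -6*(-3*((-x) - 2)) = 36.
Step 2. [-6*(-3*((-x) - 2)) = 36] LHS = -6·(…); ÷-6 both sides ⇒ div: -3*((-x) - 2) = -6.
Step 3. [-3*((-x) - 2) = -6] -3 out front; divide by -3, so div: (-x) - 2 = 2.
Step 4. [(-x) - 2 = 2] the outer -2 inverts by adding 2 ⇒ sub: -x = 4.
Step 5. [-x = 4] leading − — multiply by −1, so neg: x = -4.

Answer: x ∈ {-4}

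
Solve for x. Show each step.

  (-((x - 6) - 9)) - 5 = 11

Step 1. [(-((x - 6) - 9)) - 5 = 11] the outer -5 inverts by adding 5 ⇒ sub: -((x - 6) - 9) = 16.
Step 2. [-((x - 6) - 9) = 16] LHS negated; negate both sides. So neg: (x - 6) - 9 = -16.
Step 3. [(x - 6) - 9 = -16] the outer -9 inverts by adding 9 ⇒ sub: x - 6 = -7.
Step 4. [x - 6 = -7] peel the -6: add 6 from each side ⇒ sub: x = -1.

Answer: x ∈ {-1}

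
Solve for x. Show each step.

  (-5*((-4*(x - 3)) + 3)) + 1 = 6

Step 1. [(-5*((-4*(x - 3)) + 3)) + 1 = 6] 1 comes off first (subtract 1). So sub: -5*((-4*(x - 3)) + 3) = 5.
Step 2. [-5*((-4*(x - 3)) + 3) = 5] -5·(inner) — divide through by -5, so div: (-4*(x - 3)) + 3 = -1.
Step 3. [(-4*(x - 3)) + 3 = -1] +3 is outermost — subtract 3 both sides. So sub: -4*(x - 3) = -4.
Step 4. [-4*(x - 3) = -4] -4·(inner) — divide through by -4. So div: x - 3 = 1.
Step 5. [x - 3 = 1] 3 comes off first (add 3), so sub: x = 4.

Answer: x ∈ {4}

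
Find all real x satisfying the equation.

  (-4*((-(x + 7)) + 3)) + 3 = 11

Step 1. [(-4*((-(x + 7)) + 3)) + 3 = 11] 3 comes off first (subtract 3), so sub: -4*((-(x + 7)) + 3) = 8.
Step 2. [-4*((-(x + 7)) + 3) = 8] divide by the outer -4. So div: (-(x + 7)) + 3 = -2.
Step 3. [(-(x + 7)) + 3 = -2] 3 comes off first (subtract 3), so sub: -(x + 7) = -5.
Step 4. [-(x + 7) = -5] leading − — multiply by −1 ⇒ neg: x + 7 = 5.
Step 5. [x + 7 = 5] peel the +7: subtract 7 from each side ⇒ sub: x = -2.

Answer: x ∈ {-2}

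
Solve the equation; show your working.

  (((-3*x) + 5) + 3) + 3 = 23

Step 1. [(((-3*x) + 5) + 3) + 3 = 23] peel the +3: subtract 3 from each side. So sub: ((-3*x) + 5) + 3 = 20.
Step 2. [((-3*x) + 5) + 3 = 20] the outer +3 inverts by subtracting 3. So sub: (-3*x) + 5 = 17.
Step 3. [(-3*x) + 5 = 17] the outer +5 inverts by subtracting 5 ⇒ sub: -3*x = 12.
Step 4. [-3*x = 12] divide by the outer -3. So div: x = -4.

Answer: x ∈ {-4}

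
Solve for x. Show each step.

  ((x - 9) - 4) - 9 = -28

Step 1. [((x - 9) - 4) - 9 = -28] add 9: x sits inside (… - 9) ⇒ sub: (x - 9) - 4 = -19.
Step 2. [(x - 9) - 4 = -19] the outer -4 inverts by adding 4 ⇒ sub: x - 9 = -15.
Step 3. [x - 9 = -15] peel the -9: add 9 from each side, so sub: x = -6.

Answer: x ∈ {-6}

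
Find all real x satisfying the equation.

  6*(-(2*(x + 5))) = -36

Step 1. [6*(-(2*(x + 5))) = -36] 6·(inner) — divide through by 6. So div: -(2*(x + 5)) = -6.
Step 2. [-(2*(x + 5)) = -6] leading − — multiply by −1, so neg: 2*(x + 5) = 6.
Step 3. [2*(x + 5) = 6] 2 out front; divide by 2. So div: x + 5 = 3.
Step 4. [x + 5 = 3] subtract 5: x sits inside (… + 5), so sub: x = -2.

Answer: x ∈ {-2}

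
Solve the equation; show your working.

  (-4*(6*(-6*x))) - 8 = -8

Step 1. [(-4*(6*(-6*x))) - 8 = -8] the outer -8 inverts by adding 8 ⇒ sub: -4*(6*(-6*x)) = 0.
Step 2. [-4*(6*(-6*x)) = 0] divide by the outer -4 ⇒ div: 6*(-6*x) = 0.
Step 3. [6*(-6*x) = 0] 6 out front; divide by 6 ⇒ div: -6*x = 0.
Step 4. [-6*x = 0] divide by the outer -6 ⇒ div: x = 0.

Answer: x ∈ {0}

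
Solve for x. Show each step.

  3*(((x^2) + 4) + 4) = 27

Step 1. [3*(((x^2) + 4) + 4) = 27] 3 out front; divide by 3 ⇒ div: ((x^2) + 4) + 4 = 9.
Step 2. [((x^2) + 4) + 4 = 9] 4 comes off first (subtract 4). So sub: (x^2) + 4 = 5.
Step 3. [(x^2) + 4 = 5] the outer +4 inverts by subtracting 4. So sub: x^2 = 1.
Step 4. [x^2 = 1] √ both sides: 1 ≥ 0 gives two branches. So sqrt: x = 1 or -1.

Answer: x ∈ {-1, 1}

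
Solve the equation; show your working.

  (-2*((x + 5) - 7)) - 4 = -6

Step 1. [(-2*((x + 5) - 7)) - 4 = -6] add 4: x sits inside (… - 4) ⇒ sub: -2*((x + 5) - 7) = -2.
Step 2. [-2*((x + 5) - 7) = -2] leading coefficient -2: divide by -2, so div: (x + 5) - 7 = 1.
Step 3. [(x + 5) - 7 = 1] add 7: x sits inside (… - 7) ⇒ sub: x + 5 = 8.
Step 4. [x + 5 = 8] 5 comes off first (subtract 5) ⇒ sub: x = 3.

Answer: x ∈ {3}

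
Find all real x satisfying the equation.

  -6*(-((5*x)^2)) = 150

Step 1. [-6*(-((5*x)^2)) = 150] -6 out front; divide by -6, so div: -((5*x)^2) = -25.
Step 2. [-((5*x)^2) = -25] flip signs both sides ⇒ neg: (5*x)^2 = 25.
Step 3. [(5*x)^2 = 25] √ both sides: 25 ≥ 0 gives two branches. So sqrt: 5*x = 5 or -5.
Step 4. [5*x = 5 or -5] divide by the outer 5 ⇒ div: x = 1 or -1.

Answer: x ∈ {-1, 1}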